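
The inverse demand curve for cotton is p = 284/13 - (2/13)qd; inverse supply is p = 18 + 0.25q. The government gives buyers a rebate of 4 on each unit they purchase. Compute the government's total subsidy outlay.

Government cost = 544/7

Pre-subsidy: 284/13 - (2/13)q = 18 + 0.25q gives q* = 200/21 and p* = 428/21.
With the rebate, buyers effectively pay pb = ps − 4, where ps is the price sellers receive.
On the curves, pb = 284/13 - (2/13)q and ps = 18 + 0.25q; the wedge ps − pb = 4 gives 18 + 0.25q − (284/13 - (2/13)q) = 4, so q' = 136/7.
Then pb = 284/13 − (2/13)·(136/7) = 132/7 and ps = 18 + 0.25·(136/7) = 160/7.
Government outlay = subsidy × quantity = 4 × 136/7 = 544/7.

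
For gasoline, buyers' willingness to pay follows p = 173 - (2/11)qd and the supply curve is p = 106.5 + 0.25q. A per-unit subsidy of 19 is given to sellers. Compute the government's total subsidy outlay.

Pre-subsidy: 173 - (2/11)q = 106.5 + 0.25q gives q* = 154 and p* = 145.
With the subsidy, sellers receive ps = pb + 19 for each unit, where pb is the price buyers pay.
On the curves, pb = 173 - (2/11)q and ps = 106.5 + 0.25q; the wedge ps − pb = 19 gives 106.5 + 0.25q − (173 - (2/11)q) = 19, so q' = 198.
Then pb = 173 − (2/11)·198 = 137 and ps = 106.5 + 0.25·198 = 156.
Government outlay = subsidy × quantity = 19 × 198 = 3762.

Government cost = 3762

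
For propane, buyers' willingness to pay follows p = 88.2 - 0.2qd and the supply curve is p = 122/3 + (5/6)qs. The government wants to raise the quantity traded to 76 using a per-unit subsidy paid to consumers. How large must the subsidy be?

Required subsidy s = 31 per unit

At q = 76, from the demand curve buyers pay pb = 88.2 − 0.2·76 = 73; from the supply curve sellers need ps = 122/3 + (5/6)·76 = 104.
The subsidy must fill the gap: s = ps − pb = 104 − 73 = 31.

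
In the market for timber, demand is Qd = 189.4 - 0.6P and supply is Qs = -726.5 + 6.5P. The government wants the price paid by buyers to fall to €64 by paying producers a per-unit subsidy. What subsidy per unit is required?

At a buyer price of 64, quantity demanded is 189.4 − 0.6·64 = 151.
Sellers supply 151 only when they receive Ps with -726.5 + 6.5·Ps = 151, i.e. Ps = 135.
s = Ps − Pb = 135 − 64 = 71.

Required subsidy s = €71 per unit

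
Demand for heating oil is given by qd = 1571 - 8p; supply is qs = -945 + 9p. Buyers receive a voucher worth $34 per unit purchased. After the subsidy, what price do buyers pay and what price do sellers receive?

Buyers pay $130; sellers receive $164

Pre-subsidy: 1571 - 8p = -945 + 9p gives p* = 148, q* = 387.
With the rebate, buyers effectively pay pb = ps − 34, where ps is the price sellers receive.
Demand in terms of ps becomes qd = 1571 − 8(ps − 34) = 1843 - 8ps. Setting this equal to supply: 1843 - 8ps = -945 + 9ps, so ps = 164.
Buyers pay pb = 164 − 34 = 130; q' = -945 + 9·164 = 531.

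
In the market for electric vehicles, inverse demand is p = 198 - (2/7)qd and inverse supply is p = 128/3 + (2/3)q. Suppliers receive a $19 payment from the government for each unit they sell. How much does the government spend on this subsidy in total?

Pre-subsidy: 198 - (2/7)q = 128/3 + (2/3)q gives q* = 163.1 and p* = 151.4.
With the subsidy, sellers receive ps = pb + 19 for each unit, where pb is the price buyers pay.
On the curves, pb = 198 - (2/7)q and ps = 128/3 + (2/3)q; the wedge ps − pb = 19 gives 128/3 + (2/3)q − (198 - (2/7)q) = 19, so q' = 183.05.
Then pb = 198 − (2/7)·183.05 = 145.7 and ps = 128/3 + (2/3)·183.05 = 164.7.
Government outlay = subsidy × quantity = 19 × 183.05 = 3477.95.

Government cost = $3477.95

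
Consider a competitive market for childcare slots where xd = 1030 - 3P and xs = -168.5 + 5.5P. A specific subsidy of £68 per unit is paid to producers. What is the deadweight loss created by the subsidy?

Deadweight loss = £4488

Pre-subsidy: 1030 - 3P = -168.5 + 5.5P gives P* = 141, x* = 607.
With the subsidy, sellers receive Ps = Pb + 68 for each unit, where Pb is the price buyers pay.
Supply in terms of Pb becomes xs = -168.5 + 5.5(Pb + 68) = 205.5 + 5.5Pb. Setting this equal to demand: 1030 - 3Pb = 205.5 + 5.5Pb, so Pb = 97.
Sellers receive Ps = 97 + 68 = 165; x' = 1030 − 3·97 = 739.
The subsidy expands output by 739 − 607 = 132 past the efficient level; on those units the gap between marginal cost and willingness to pay runs from 0 up to 68.
DWL = ½ × 68 × 132 = 4488.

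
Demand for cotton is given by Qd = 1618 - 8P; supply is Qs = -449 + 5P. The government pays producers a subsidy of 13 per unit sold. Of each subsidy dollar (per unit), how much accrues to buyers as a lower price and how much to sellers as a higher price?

Buyers gain 5 per unit; sellers gain 8 per unit

Pre-subsidy: 1618 - 8P = -449 + 5P gives P* = 159, Q* = 346.
With the subsidy, sellers receive Ps = Pb + 13 for each unit, where Pb is the price buyers pay.
Supply in terms of Pb becomes Qs = -449 + 5(Pb + 13) = -384 + 5Pb. Setting this equal to demand: 1618 - 8Pb = -384 + 5Pb, so Pb = 154.
Sellers receive Ps = 154 + 13 = 167; Q' = 1618 − 8·154 = 386.
Buyers' price falls by P* − Pb = 159 − 154 = 5; sellers' price rises by Ps − P* = 167 − 159 = 8.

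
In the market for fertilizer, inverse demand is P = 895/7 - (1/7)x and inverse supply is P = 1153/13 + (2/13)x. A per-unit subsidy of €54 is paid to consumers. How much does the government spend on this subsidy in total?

Pre-subsidy: 895/7 - (1/7)x = 1153/13 + (2/13)x gives x* = 132 and P* = 109.
With the rebate, buyers effectively pay Pb = Ps − 54, where Ps is the price sellers receive.
On the curves, Pb = 895/7 - (1/7)x and Ps = 1153/13 + (2/13)x; the wedge Ps − Pb = 54 gives 1153/13 + (2/13)x − (895/7 - (1/7)x) = 54, so x' = 314.
Then Pb = 895/7 − (1/7)·314 = 83 and Ps = 1153/13 + (2/13)·314 = 137.
Government outlay = subsidy × quantity = 54 × 314 = 16956.

Government cost = €16956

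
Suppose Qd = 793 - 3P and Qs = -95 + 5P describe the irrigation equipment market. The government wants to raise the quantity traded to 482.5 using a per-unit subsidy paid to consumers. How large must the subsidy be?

At Q = 482.5, invert demand for the buyer price: Pb = (793 − 482.5)/3 = 103.5; invert supply for the seller price: Ps = (482.5 − (-95))/5 = 115.5.
The subsidy must fill the gap: s = Ps − Pb = 115.5 − 103.5 = 12.

Required subsidy s = 12 per unit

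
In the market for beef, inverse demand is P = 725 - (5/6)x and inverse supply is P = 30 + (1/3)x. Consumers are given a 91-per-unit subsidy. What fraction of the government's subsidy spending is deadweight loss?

Pre-subsidy: 725 - (5/6)x = 30 + (1/3)x gives x* = 4170/7 and P* = 1600/7.
With the rebate, buyers effectively pay Pb = Ps − 91, where Ps is the price sellers receive.
On the curves, Pb = 725 - (5/6)x and Ps = 30 + (1/3)x; the wedge Ps − Pb = 91 gives 30 + (1/3)x − (725 - (5/6)x) = 91, so x' = 4716/7.
Then Pb = 725 − (5/6)·(4716/7) = 1145/7 and Ps = 30 + (1/3)·(4716/7) = 1782/7.
ΔCS = ½(4170/7 + 4716/7)(1600/7 − 1145/7) = 288795/7; ΔPS = ½(4170/7 + 4716/7)(1782/7 − 1600/7) = 115518/7.
Government spending = 91 × 4716/7 = 61308.
DWL = ½ × 91 × (4716/7 − 4170/7) = 3549; fraction = 3549 / 61308 = 91/1572.

DWL / government spending = 91/1572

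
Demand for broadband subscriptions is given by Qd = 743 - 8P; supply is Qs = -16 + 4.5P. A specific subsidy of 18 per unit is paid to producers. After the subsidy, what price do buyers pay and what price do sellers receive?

Pre-subsidy: 743 - 8P = -16 + 4.5P gives P* = 60.72, Q* = 257.24.
With the subsidy, sellers receive Ps = Pb + 18 for each unit, where Pb is the price buyers pay.
Supply in terms of Pb becomes Qs = -16 + 4.5(Pb + 18) = 65 + 4.5Pb. Setting this equal to demand: 743 - 8Pb = 65 + 4.5Pb, so Pb = 54.24.
Sellers receive Ps = 54.24 + 18 = 72.24; Q' = 743 − 8·54.24 = 309.08.

Buyers pay 54.24; sellers receive 72.24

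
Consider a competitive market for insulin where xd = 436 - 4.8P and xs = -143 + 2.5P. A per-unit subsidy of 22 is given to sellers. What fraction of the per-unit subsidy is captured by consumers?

Pre-subsidy: 436 - 4.8P = -143 + 2.5P gives P* = 5790/73, x* = 4036/73.
With the subsidy, sellers receive Ps = Pb + 22 for each unit, where Pb is the price buyers pay.
Supply in terms of Pb becomes xs = -143 + 2.5(Pb + 22) = -88 + 2.5Pb. Setting this equal to demand: 436 - 4.8Pb = -88 + 2.5Pb, so Pb = 5240/73.
Sellers receive Ps = 5240/73 + 22 = 6846/73; x' = 436 − 4.8·(5240/73) = 6676/73.
Buyers' price falls by P* − Pb = 5790/73 − 5240/73 = 550/73; sellers' price rises by Ps − P* = 6846/73 − 5790/73 = 1056/73.
So consumers capture (550/73)/22 = 25/73 of each unit of subsidy.

Consumer share = 25/73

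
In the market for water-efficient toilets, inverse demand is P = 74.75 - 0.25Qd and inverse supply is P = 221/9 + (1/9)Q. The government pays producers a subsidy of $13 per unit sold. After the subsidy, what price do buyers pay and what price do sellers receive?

Buyers pay $31; sellers receive $44

Pre-subsidy: 74.75 - 0.25Q = 221/9 + (1/9)Q gives Q* = 139 and P* = 40.
With the subsidy, sellers receive Ps = Pb + 13 for each unit, where Pb is the price buyers pay.
On the curves, Pb = 74.75 - 0.25Q and Ps = 221/9 + (1/9)Q; the wedge Ps − Pb = 13 gives 221/9 + (1/9)Q − (74.75 - 0.25Q) = 13, so Q' = 175.
Then Pb = 74.75 − 0.25·175 = 31 and Ps = 221/9 + (1/9)·175 = 44.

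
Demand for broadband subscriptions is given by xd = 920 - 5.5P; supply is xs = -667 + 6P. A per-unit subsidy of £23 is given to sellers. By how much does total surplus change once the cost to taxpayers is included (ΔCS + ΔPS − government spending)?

Net change in total surplus = -£759

Pre-subsidy: 920 - 5.5P = -667 + 6P gives P* = 138, x* = 161.
With the subsidy, sellers receive Ps = Pb + 23 for each unit, where Pb is the price buyers pay.
Supply in terms of Pb becomes xs = -667 + 6(Pb + 23) = -529 + 6Pb. Setting this equal to demand: 920 - 5.5Pb = -529 + 6Pb, so Pb = 126.
Sellers receive Ps = 126 + 23 = 149; x' = 920 − 5.5·126 = 227.
ΔCS = ½(161 + 227)(138 − 126) = 2328; ΔPS = ½(161 + 227)(149 − 138) = 2134.
Government spending = 23 × 227 = 5221.
Net change = 2328 + 2134 − 5221 = -759. The loss equals the DWL triangle ½·23·66.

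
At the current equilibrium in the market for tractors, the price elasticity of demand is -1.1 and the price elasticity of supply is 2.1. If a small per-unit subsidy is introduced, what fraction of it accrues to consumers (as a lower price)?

For a small subsidy around the equilibrium, the benefit split depends on the relative slopes, which at a point are proportional to the elasticities.
Buyer share = εs/(εs + |εd|) = 2.1/(2.1 + 1.1) = 0.65625; seller share = |εd|/(εs + |εd|) = 0.34375.

Consumer share = 0.65625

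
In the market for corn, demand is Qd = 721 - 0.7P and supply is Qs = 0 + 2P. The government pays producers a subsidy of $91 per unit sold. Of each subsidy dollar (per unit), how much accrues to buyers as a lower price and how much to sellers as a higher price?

Buyers gain 1820/27 per unit; sellers gain 637/27 per unit

Pre-subsidy: 721 - 0.7P = 0 + 2P gives P* = 7210/27, Q* = 14420/27.
With the subsidy, sellers receive Ps = Pb + 91 for each unit, where Pb is the price buyers pay.
Supply in terms of Pb becomes Qs = 0 + 2(Pb + 91) = 182 + 2Pb. Setting this equal to demand: 721 - 0.7Pb = 182 + 2Pb, so Pb = 5390/27.
Sellers receive Ps = 5390/27 + 91 = 7847/27; Q' = 721 − 0.7·(5390/27) = 15694/27.
Buyers' price falls by P* − Pb = 7210/27 − 5390/27 = 1820/27; sellers' price rises by Ps − P* = 7847/27 − 7210/27 = 637/27.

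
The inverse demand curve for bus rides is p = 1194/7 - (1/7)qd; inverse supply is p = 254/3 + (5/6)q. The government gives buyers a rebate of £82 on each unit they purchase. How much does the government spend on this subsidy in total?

Government cost = £14104

Pre-subsidy: 1194/7 - (1/7)q = 254/3 + (5/6)q gives q* = 88 and p* = 158.
With the rebate, buyers effectively pay pb = ps − 82, where ps is the price sellers receive.
On the curves, pb = 1194/7 - (1/7)q and ps = 254/3 + (5/6)q; the wedge ps − pb = 82 gives 254/3 + (5/6)q − (1194/7 - (1/7)q) = 82, so q' = 172.
Then pb = 1194/7 − (1/7)·172 = 146 and ps = 254/3 + (5/6)·172 = 228.
Government outlay = subsidy × quantity = 82 × 172 = 14104.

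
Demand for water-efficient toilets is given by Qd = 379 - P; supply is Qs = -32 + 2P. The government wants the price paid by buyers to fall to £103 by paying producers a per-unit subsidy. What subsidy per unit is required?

At a buyer price of 103, quantity demanded is 379 − 1·103 = 276.
Sellers supply 276 only when they receive Ps with -32 + 2·Ps = 276, i.e. Ps = 154.
s = Ps − Pb = 154 − 103 = 51.

Required subsidy s = £51 per unit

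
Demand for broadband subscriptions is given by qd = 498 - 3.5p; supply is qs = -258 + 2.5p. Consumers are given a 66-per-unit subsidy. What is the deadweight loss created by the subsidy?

Pre-subsidy: 498 - 3.5p = -258 + 2.5p gives p* = 126, q* = 57.
With the rebate, buyers effectively pay pb = ps − 66, where ps is the price sellers receive.
Demand in terms of ps becomes qd = 498 − 3.5(ps − 66) = 729 - 3.5ps. Setting this equal to supply: 729 - 3.5ps = -258 + 2.5ps, so ps = 164.5.
Buyers pay pb = 164.5 − 66 = 98.5; q' = -258 + 2.5·164.5 = 153.25.
The subsidy expands output by 153.25 − 57 = 96.25 past the efficient level; on those units the gap between marginal cost and willingness to pay runs from 0 up to 66.
DWL = ½ × 66 × 96.25 = 3176.25.

Deadweight loss = 3176.25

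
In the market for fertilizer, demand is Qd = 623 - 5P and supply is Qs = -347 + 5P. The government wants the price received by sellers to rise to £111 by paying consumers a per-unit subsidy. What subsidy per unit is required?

At a seller price of 111, quantity supplied is -347 + 5·111 = 208.
Buyers absorb 208 only when they pay Pb with 623 − 5·Pb = 208, i.e. Pb = 83.
s = Ps − Pb = 111 − 83 = 28.

Required subsidy s = £28 per unit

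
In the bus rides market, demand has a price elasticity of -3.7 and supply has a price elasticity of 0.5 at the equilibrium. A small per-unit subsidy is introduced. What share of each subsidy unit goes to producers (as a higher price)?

Producer share = 37/42

For a small subsidy around the equilibrium, the benefit split depends on the relative slopes, which at a point are proportional to the elasticities.
Buyer share = εs/(εs + |εd|) = 0.5/(0.5 + 3.7) = 5/42; seller share = |εd|/(εs + |εd|) = 37/42.
So producers capture 37/42 of the subsidy.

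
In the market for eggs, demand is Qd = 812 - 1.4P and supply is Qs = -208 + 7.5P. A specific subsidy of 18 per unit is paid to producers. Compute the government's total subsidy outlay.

Government cost = 1077804/89

Pre-subsidy: 812 - 1.4P = -208 + 7.5P gives P* = 10200/89, Q* = 57988/89.
With the subsidy, sellers receive Ps = Pb + 18 for each unit, where Pb is the price buyers pay.
Supply in terms of Pb becomes Qs = -208 + 7.5(Pb + 18) = -73 + 7.5Pb. Setting this equal to demand: 812 - 1.4Pb = -73 + 7.5Pb, so Pb = 8850/89.
Sellers receive Ps = 8850/89 + 18 = 10452/89; Q' = 812 − 1.4·(8850/89) = 59878/89.
Government outlay = subsidy × quantity = 18 × 59878/89 = 1077804/89.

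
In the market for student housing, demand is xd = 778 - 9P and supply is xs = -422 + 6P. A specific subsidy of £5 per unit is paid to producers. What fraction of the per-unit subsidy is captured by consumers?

Pre-subsidy: 778 - 9P = -422 + 6P gives P* = 80, x* = 58.
With the subsidy, sellers receive Ps = Pb + 5 for each unit, where Pb is the price buyers pay.
Supply in terms of Pb becomes xs = -422 + 6(Pb + 5) = -392 + 6Pb. Setting this equal to demand: 778 - 9Pb = -392 + 6Pb, so Pb = 78.
Sellers receive Ps = 78 + 5 = 83; x' = 778 − 9·78 = 76.
Buyers' price falls by P* − Pb = 80 − 78 = 2; sellers' price rises by Ps − P* = 83 − 80 = 3.
So consumers capture 2/5 = 0.4 of each unit of subsidy.

Consumer share = 0.4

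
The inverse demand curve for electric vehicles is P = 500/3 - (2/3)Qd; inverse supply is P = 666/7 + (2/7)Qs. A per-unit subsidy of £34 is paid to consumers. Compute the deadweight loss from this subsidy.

Deadweight loss = £606.9

Pre-subsidy: 500/3 - (2/3)Q = 666/7 + (2/7)Q gives Q* = 75.1 and P* = 116.6.
With the rebate, buyers effectively pay Pb = Ps − 34, where Ps is the price sellers receive.
On the curves, Pb = 500/3 - (2/3)Q and Ps = 666/7 + (2/7)Q; the wedge Ps − Pb = 34 gives 666/7 + (2/7)Q − (500/3 - (2/3)Q) = 34, so Q' = 110.8.
Then Pb = 500/3 − (2/3)·110.8 = 92.8 and Ps = 666/7 + (2/7)·110.8 = 126.8.
The subsidy expands output by 110.8 − 75.1 = 35.7 past the efficient level; on those units the gap between marginal cost and willingness to pay runs from 0 up to 34.
DWL = ½ × 34 × 35.7 = 606.9.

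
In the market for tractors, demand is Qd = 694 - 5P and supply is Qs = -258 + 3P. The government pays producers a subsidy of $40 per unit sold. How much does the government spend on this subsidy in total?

Government cost = $6960

Pre-subsidy: 694 - 5P = -258 + 3P gives P* = 119, Q* = 99.
With the subsidy, sellers receive Ps = Pb + 40 for each unit, where Pb is the price buyers pay.
Supply in terms of Pb becomes Qs = -258 + 3(Pb + 40) = -138 + 3Pb. Setting this equal to demand: 694 - 5Pb = -138 + 3Pb, so Pb = 104.
Sellers receive Ps = 104 + 40 = 144; Q' = 694 − 5·104 = 174.
Government outlay = subsidy × quantity = 40 × 174 = 6960.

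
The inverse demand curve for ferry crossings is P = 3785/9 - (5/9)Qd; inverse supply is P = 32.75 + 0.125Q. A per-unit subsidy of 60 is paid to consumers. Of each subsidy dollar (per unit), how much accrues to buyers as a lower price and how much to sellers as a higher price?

Buyers gain 2400/49 per unit; sellers gain 540/49 per unit

Pre-subsidy: 3785/9 - (5/9)Q = 32.75 + 0.125Q gives Q* = 27922/49 and P* = 5095/49.
With the rebate, buyers effectively pay Pb = Ps − 60, where Ps is the price sellers receive.
On the curves, Pb = 3785/9 - (5/9)Q and Ps = 32.75 + 0.125Q; the wedge Ps − Pb = 60 gives 32.75 + 0.125Q − (3785/9 - (5/9)Q) = 60, so Q' = 658.
Then Pb = 3785/9 − (5/9)·658 = 55 and Ps = 32.75 + 0.125·658 = 115.
Buyers' price falls by P* − Pb = 5095/49 − 55 = 2400/49; sellers' price rises by Ps − P* = 115 − 5095/49 = 540/49.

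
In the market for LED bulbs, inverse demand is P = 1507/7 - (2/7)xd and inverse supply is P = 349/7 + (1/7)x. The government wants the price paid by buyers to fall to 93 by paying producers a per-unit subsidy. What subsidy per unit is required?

Required subsidy s = 18 per unit

At a buyer price of 93, quantity demanded is 753.5 − 3.5·93 = 428.
Sellers supply 428 only when they receive Ps = 349/7 + (1/7)·428 = 111.
s = Ps − Pb = 111 − 93 = 18.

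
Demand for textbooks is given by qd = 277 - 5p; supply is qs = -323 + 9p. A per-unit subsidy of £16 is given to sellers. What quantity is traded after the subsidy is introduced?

Pre-subsidy: 277 - 5p = -323 + 9p gives p* = 300/7, q* = 439/7.
With the subsidy, sellers receive ps = pb + 16 for each unit, where pb is the price buyers pay.
Supply in terms of pb becomes qs = -323 + 9(pb + 16) = -179 + 9pb. Setting this equal to demand: 277 - 5pb = -179 + 9pb, so pb = 228/7.
Sellers receive ps = 228/7 + 16 = 340/7; q' = 277 − 5·(228/7) = 799/7.

q' = 799/7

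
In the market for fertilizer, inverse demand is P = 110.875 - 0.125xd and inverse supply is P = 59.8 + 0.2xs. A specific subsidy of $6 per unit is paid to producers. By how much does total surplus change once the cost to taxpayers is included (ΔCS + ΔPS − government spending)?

Pre-subsidy: 110.875 - 0.125x = 59.8 + 0.2x gives x* = 2043/13 and P* = 1186/13.
With the subsidy, sellers receive Ps = Pb + 6 for each unit, where Pb is the price buyers pay.
On the curves, Pb = 110.875 - 0.125x and Ps = 59.8 + 0.2x; the wedge Ps − Pb = 6 gives 59.8 + 0.2x − (110.875 - 0.125x) = 6, so x' = 2283/13.
Then Pb = 110.875 − 0.125·(2283/13) = 1156/13 and Ps = 59.8 + 0.2·(2283/13) = 1234/13.
ΔCS = ½(2043/13 + 2283/13)(1186/13 − 1156/13) = 64890/169; ΔPS = ½(2043/13 + 2283/13)(1234/13 − 1186/13) = 103824/169.
Government spending = 6 × 2283/13 = 13698/13.
Net change = 64890/169 + 103824/169 − 13698/13 = -720/13. The loss equals the DWL triangle ½·6·240/13.

Net change in total surplus = -720/13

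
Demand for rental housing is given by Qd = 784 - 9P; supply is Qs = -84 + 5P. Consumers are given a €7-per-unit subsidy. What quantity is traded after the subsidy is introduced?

Q' = 248.5

Pre-subsidy: 784 - 9P = -84 + 5P gives P* = 62, Q* = 226.
With the rebate, buyers effectively pay Pb = Ps − 7, where Ps is the price sellers receive.
Demand in terms of Ps becomes Qd = 784 − 9(Ps − 7) = 847 - 9Ps. Setting this equal to supply: 847 - 9Ps = -84 + 5Ps, so Ps = 66.5.
Buyers pay Pb = 66.5 − 7 = 59.5; Q' = -84 + 5·66.5 = 248.5.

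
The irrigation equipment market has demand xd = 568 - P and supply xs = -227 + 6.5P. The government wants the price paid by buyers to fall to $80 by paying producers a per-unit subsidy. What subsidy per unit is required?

Required subsidy s = $30 per unit

At a buyer price of 80, quantity demanded is 568 − 1·80 = 488.
Sellers supply 488 only when they receive Ps with -227 + 6.5·Ps = 488, i.e. Ps = 110.
s = Ps − Pb = 110 − 80 = 30.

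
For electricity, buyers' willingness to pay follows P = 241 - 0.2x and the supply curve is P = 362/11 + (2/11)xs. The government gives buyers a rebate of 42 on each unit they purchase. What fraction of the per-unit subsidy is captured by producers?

Pre-subsidy: 241 - 0.2x = 362/11 + (2/11)x gives x* = 545 and P* = 132.
With the rebate, buyers effectively pay Pb = Ps − 42, where Ps is the price sellers receive.
On the curves, Pb = 241 - 0.2x and Ps = 362/11 + (2/11)x; the wedge Ps − Pb = 42 gives 362/11 + (2/11)x − (241 - 0.2x) = 42, so x' = 655.
Then Pb = 241 − 0.2·655 = 110 and Ps = 362/11 + (2/11)·655 = 152.
Buyers' price falls by P* − Pb = 132 − 110 = 22; sellers' price rises by Ps − P* = 152 − 132 = 20.
So producers capture 20/42 = 10/21 of each unit of subsidy.

Producer share = 10/21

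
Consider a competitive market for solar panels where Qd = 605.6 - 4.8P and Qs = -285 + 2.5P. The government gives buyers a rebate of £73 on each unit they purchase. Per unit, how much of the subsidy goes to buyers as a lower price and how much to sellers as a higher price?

Buyers gain £25 per unit; sellers gain £48 per unit

Pre-subsidy: 605.6 - 4.8P = -285 + 2.5P gives P* = 122, Q* = 20.
With the rebate, buyers effectively pay Pb = Ps − 73, where Ps is the price sellers receive.
Demand in terms of Ps becomes Qd = 605.6 − 4.8(Ps − 73) = 956 - 4.8Ps. Setting this equal to supply: 956 - 4.8Ps = -285 + 2.5Ps, so Ps = 170.
Buyers pay Pb = 170 − 73 = 97; Q' = -285 + 2.5·170 = 140.
Buyers' price falls by P* − Pb = 122 − 97 = 25; sellers' price rises by Ps − P* = 170 − 122 = 48.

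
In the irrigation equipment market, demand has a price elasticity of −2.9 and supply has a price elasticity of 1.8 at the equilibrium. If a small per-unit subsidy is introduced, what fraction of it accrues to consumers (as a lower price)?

Consumer share = 18/47

For a small subsidy around the equilibrium, the benefit split depends on the relative slopes, which at a point are proportional to the elasticities.
Buyer share = εs/(εs + |εd|) = 1.8/(1.8 + 2.9) = 18/47; seller share = |εd|/(εs + |εd|) = 29/47.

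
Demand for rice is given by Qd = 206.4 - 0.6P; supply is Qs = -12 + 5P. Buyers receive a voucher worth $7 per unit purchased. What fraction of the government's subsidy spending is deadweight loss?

DWL / government spending = 5/498

Pre-subsidy: 206.4 - 0.6P = -12 + 5P gives P* = 39, Q* = 183.
With the rebate, buyers effectively pay Pb = Ps − 7, where Ps is the price sellers receive.
Demand in terms of Ps becomes Qd = 206.4 − 0.6(Ps − 7) = 210.6 - 0.6Ps. Setting this equal to supply: 210.6 - 0.6Ps = -12 + 5Ps, so Ps = 39.75.
Buyers pay Pb = 39.75 − 7 = 32.75; Q' = -12 + 5·39.75 = 186.75.
ΔCS = ½(183 + 186.75)(39 − 32.75) = 1155.46875; ΔPS = ½(183 + 186.75)(39.75 − 39) = 138.65625.
Government spending = 7 × 186.75 = 1307.25.
DWL = ½ × 7 × (186.75 − 183) = 13.125; fraction = 13.125 / 1307.25 = 5/498.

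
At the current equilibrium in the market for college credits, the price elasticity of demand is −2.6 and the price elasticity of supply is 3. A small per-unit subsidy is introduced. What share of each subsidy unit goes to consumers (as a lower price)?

Consumer share = 15/28

For a small subsidy around the equilibrium, the benefit split depends on the relative slopes, which at a point are proportional to the elasticities.
Buyer share = εs/(εs + |εd|) = 3/(3 + 2.6) = 15/28; seller share = |εd|/(εs + |εd|) = 13/28.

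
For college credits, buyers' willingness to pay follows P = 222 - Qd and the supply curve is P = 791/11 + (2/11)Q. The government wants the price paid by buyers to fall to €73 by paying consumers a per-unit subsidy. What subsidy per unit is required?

Required subsidy s = €26 per unit

At a buyer price of 73, quantity demanded is 222 − 1·73 = 149.
Sellers supply 149 only when they receive Ps = 791/11 + (2/11)·149 = 99.
s = Ps − Pb = 99 − 73 = 26.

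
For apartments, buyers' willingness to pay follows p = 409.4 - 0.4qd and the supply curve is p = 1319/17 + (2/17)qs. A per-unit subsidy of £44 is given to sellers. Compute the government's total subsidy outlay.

Government cost = £31944

Pre-subsidy: 409.4 - 0.4q = 1319/17 + (2/17)q gives q* = 641 and p* = 153.
With the subsidy, sellers receive ps = pb + 44 for each unit, where pb is the price buyers pay.
On the curves, pb = 409.4 - 0.4q and ps = 1319/17 + (2/17)q; the wedge ps − pb = 44 gives 1319/17 + (2/17)q − (409.4 - 0.4q) = 44, so q' = 726.
Then pb = 409.4 − 0.4·726 = 119 and ps = 1319/17 + (2/17)·726 = 163.
Government outlay = subsidy × quantity = 44 × 726 = 31944.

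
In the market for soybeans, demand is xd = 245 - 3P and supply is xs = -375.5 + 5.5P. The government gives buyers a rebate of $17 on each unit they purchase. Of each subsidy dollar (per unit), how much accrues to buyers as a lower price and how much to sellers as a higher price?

Buyers gain $11 per unit; sellers gain $6 per unit

Pre-subsidy: 245 - 3P = -375.5 + 5.5P gives P* = 73, x* = 26.
With the rebate, buyers effectively pay Pb = Ps − 17, where Ps is the price sellers receive.
Demand in terms of Ps becomes xd = 245 − 3(Ps − 17) = 296 - 3Ps. Setting this equal to supply: 296 - 3Ps = -375.5 + 5.5Ps, so Ps = 79.
Buyers pay Pb = 79 − 17 = 62; x' = -375.5 + 5.5·79 = 59.
Buyers' price falls by P* − Pb = 73 − 62 = 11; sellers' price rises by Ps − P* = 79 − 73 = 6.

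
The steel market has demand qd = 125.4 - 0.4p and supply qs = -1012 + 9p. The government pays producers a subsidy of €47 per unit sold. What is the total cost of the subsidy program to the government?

Pre-subsidy: 125.4 - 0.4p = -1012 + 9p gives p* = 121, q* = 77.
With the subsidy, sellers receive ps = pb + 47 for each unit, where pb is the price buyers pay.
Supply in terms of pb becomes qs = -1012 + 9(pb + 47) = -589 + 9pb. Setting this equal to demand: 125.4 - 0.4pb = -589 + 9pb, so pb = 76.
Sellers receive ps = 76 + 47 = 123; q' = 125.4 − 0.4·76 = 95.
Government outlay = subsidy × quantity = 47 × 95 = 4465.

Government cost = €4465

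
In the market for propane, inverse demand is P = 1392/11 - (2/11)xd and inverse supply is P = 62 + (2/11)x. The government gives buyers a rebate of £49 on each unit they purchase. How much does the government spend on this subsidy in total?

Government cost = £15300.25

Pre-subsidy: 1392/11 - (2/11)x = 62 + (2/11)x gives x* = 177.5 and P* = 1037/11.
With the rebate, buyers effectively pay Pb = Ps − 49, where Ps is the price sellers receive.
On the curves, Pb = 1392/11 - (2/11)x and Ps = 62 + (2/11)x; the wedge Ps − Pb = 49 gives 62 + (2/11)x − (1392/11 - (2/11)x) = 49, so x' = 312.25.
Then Pb = 1392/11 − (2/11)·312.25 = 1535/22 and Ps = 62 + (2/11)·312.25 = 2613/22.
Government outlay = subsidy × quantity = 49 × 312.25 = 15300.25.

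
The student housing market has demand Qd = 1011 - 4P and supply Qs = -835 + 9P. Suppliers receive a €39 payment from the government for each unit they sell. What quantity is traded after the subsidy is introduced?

Q' = 551

Pre-subsidy: 1011 - 4P = -835 + 9P gives P* = 142, Q* = 443.
With the subsidy, sellers receive Ps = Pb + 39 for each unit, where Pb is the price buyers pay.
Supply in terms of Pb becomes Qs = -835 + 9(Pb + 39) = -484 + 9Pb. Setting this equal to demand: 1011 - 4Pb = -484 + 9Pb, so Pb = 115.
Sellers receive Ps = 115 + 39 = 154; Q' = 1011 − 4·115 = 551.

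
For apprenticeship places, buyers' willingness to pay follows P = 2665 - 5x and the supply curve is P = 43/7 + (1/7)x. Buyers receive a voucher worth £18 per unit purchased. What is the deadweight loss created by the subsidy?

Deadweight loss = £31.5

Pre-subsidy: 2665 - 5x = 43/7 + (1/7)x gives x* = 517 and P* = 80.
With the rebate, buyers effectively pay Pb = Ps − 18, where Ps is the price sellers receive.
On the curves, Pb = 2665 - 5x and Ps = 43/7 + (1/7)x; the wedge Ps − Pb = 18 gives 43/7 + (1/7)x − (2665 - 5x) = 18, so x' = 520.5.
Then Pb = 2665 − 5·520.5 = 62.5 and Ps = 43/7 + (1/7)·520.5 = 80.5.
The subsidy expands output by 520.5 − 517 = 3.5 past the efficient level; on those units the gap between marginal cost and willingness to pay runs from 0 up to 18.
DWL = ½ × 18 × 3.5 = 31.5.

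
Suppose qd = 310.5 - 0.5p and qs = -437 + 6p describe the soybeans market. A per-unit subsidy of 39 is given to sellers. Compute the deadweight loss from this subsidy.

Pre-subsidy: 310.5 - 0.5p = -437 + 6p gives p* = 115, q* = 253.
With the subsidy, sellers receive ps = pb + 39 for each unit, where pb is the price buyers pay.
Supply in terms of pb becomes qs = -437 + 6(pb + 39) = -203 + 6pb. Setting this equal to demand: 310.5 - 0.5pb = -203 + 6pb, so pb = 79.
Sellers receive ps = 79 + 39 = 118; q' = 310.5 − 0.5·79 = 271.
The subsidy expands output by 271 − 253 = 18 past the efficient level; on those units the gap between marginal cost and willingness to pay runs from 0 up to 39.
DWL = ½ × 39 × 18 = 351.

Deadweight loss = 351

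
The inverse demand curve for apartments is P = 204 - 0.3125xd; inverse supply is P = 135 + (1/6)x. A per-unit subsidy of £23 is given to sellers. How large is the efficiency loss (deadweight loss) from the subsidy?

Pre-subsidy: 204 - 0.3125x = 135 + (1/6)x gives x* = 144 and P* = 159.
With the subsidy, sellers receive Ps = Pb + 23 for each unit, where Pb is the price buyers pay.
On the curves, Pb = 204 - 0.3125x and Ps = 135 + (1/6)x; the wedge Ps − Pb = 23 gives 135 + (1/6)x − (204 - 0.3125x) = 23, so x' = 192.
Then Pb = 204 − 0.3125·192 = 144 and Ps = 135 + (1/6)·192 = 167.
The subsidy expands output by 192 − 144 = 48 past the efficient level; on those units the gap between marginal cost and willingness to pay runs from 0 up to 23.
DWL = ½ × 23 × 48 = 552.

Deadweight loss = £552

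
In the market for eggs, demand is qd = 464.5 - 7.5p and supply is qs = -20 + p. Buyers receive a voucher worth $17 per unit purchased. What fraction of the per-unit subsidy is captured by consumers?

Consumer share = 2/17

Pre-subsidy: 464.5 - 7.5p = -20 + p gives p* = 57, q* = 37.
With the rebate, buyers effectively pay pb = ps − 17, where ps is the price sellers receive.
Demand in terms of ps becomes qd = 464.5 − 7.5(ps − 17) = 592 - 7.5ps. Setting this equal to supply: 592 - 7.5ps = -20 + ps, so ps = 72.
Buyers pay pb = 72 − 17 = 55; q' = -20 + 1·72 = 52.
Buyers' price falls by p* − pb = 57 − 55 = 2; sellers' price rises by ps − p* = 72 − 57 = 15.
So consumers capture 2/17 = 2/17 of each unit of subsidy.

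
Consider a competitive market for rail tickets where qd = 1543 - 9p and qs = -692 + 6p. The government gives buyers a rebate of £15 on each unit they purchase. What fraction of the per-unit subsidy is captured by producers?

Pre-subsidy: 1543 - 9p = -692 + 6p gives p* = 149, q* = 202.
With the rebate, buyers effectively pay pb = ps − 15, where ps is the price sellers receive.
Demand in terms of ps becomes qd = 1543 − 9(ps − 15) = 1678 - 9ps. Setting this equal to supply: 1678 - 9ps = -692 + 6ps, so ps = 158.
Buyers pay pb = 158 − 15 = 143; q' = -692 + 6·158 = 256.
Buyers' price falls by p* − pb = 149 − 143 = 6; sellers' price rises by ps − p* = 158 − 149 = 9.
So producers capture 9/15 = 0.6 of each unit of subsidy.

Producer share = 0.6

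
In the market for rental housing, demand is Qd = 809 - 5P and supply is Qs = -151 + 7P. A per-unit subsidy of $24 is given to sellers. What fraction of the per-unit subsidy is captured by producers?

Producer share = 5/12

Pre-subsidy: 809 - 5P = -151 + 7P gives P* = 80, Q* = 409.
With the subsidy, sellers receive Ps = Pb + 24 for each unit, where Pb is the price buyers pay.
Supply in terms of Pb becomes Qs = -151 + 7(Pb + 24) = 17 + 7Pb. Setting this equal to demand: 809 - 5Pb = 17 + 7Pb, so Pb = 66.
Sellers receive Ps = 66 + 24 = 90; Q' = 809 − 5·66 = 479.
Buyers' price falls by P* − Pb = 80 − 66 = 14; sellers' price rises by Ps − P* = 90 − 80 = 10.
So producers capture 10/24 = 5/12 of each unit of subsidy.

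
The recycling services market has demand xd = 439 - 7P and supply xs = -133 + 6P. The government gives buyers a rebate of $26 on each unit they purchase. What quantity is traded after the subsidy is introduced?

x' = 215

Pre-subsidy: 439 - 7P = -133 + 6P gives P* = 44, x* = 131.
With the rebate, buyers effectively pay Pb = Ps − 26, where Ps is the price sellers receive.
Demand in terms of Ps becomes xd = 439 − 7(Ps − 26) = 621 - 7Ps. Setting this equal to supply: 621 - 7Ps = -133 + 6Ps, so Ps = 58.
Buyers pay Pb = 58 − 26 = 32; x' = -133 + 6·58 = 215.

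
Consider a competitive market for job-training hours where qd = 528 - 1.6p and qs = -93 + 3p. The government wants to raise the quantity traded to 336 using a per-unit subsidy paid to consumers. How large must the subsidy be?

At q = 336, invert demand for the buyer price: pb = (528 − 336)/1.6 = 120; invert supply for the seller price: ps = (336 − (-93))/3 = 143.
The subsidy must fill the gap: s = ps − pb = 143 − 120 = 23.

Required subsidy s = 23 per unit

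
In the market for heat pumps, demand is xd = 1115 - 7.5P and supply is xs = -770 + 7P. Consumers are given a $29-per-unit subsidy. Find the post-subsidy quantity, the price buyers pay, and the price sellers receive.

x' = 245; buyers pay $116; sellers receive $145

Pre-subsidy: 1115 - 7.5P = -770 + 7P gives P* = 130, x* = 140.
With the rebate, buyers effectively pay Pb = Ps − 29, where Ps is the price sellers receive.
Demand in terms of Ps becomes xd = 1115 − 7.5(Ps − 29) = 1332.5 - 7.5Ps. Setting this equal to supply: 1332.5 - 7.5Ps = -770 + 7Ps, so Ps = 145.
Buyers pay Pb = 145 − 29 = 116; x' = -770 + 7·145 = 245.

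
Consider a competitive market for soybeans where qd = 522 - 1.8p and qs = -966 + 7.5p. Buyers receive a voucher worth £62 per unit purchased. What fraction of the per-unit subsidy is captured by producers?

Producer share = 6/31

Pre-subsidy: 522 - 1.8p = -966 + 7.5p gives p* = 160, q* = 234.
With the rebate, buyers effectively pay pb = ps − 62, where ps is the price sellers receive.
Demand in terms of ps becomes qd = 522 − 1.8(ps − 62) = 633.6 - 1.8ps. Setting this equal to supply: 633.6 - 1.8ps = -966 + 7.5ps, so ps = 172.
Buyers pay pb = 172 − 62 = 110; q' = -966 + 7.5·172 = 324.
Buyers' price falls by p* − pb = 160 − 110 = 50; sellers' price rises by ps − p* = 172 − 160 = 12.
So producers capture 12/62 = 6/31 of each unit of subsidy.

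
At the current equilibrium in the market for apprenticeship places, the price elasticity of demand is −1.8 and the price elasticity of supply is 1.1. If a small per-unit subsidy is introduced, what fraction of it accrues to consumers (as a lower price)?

For a small subsidy around the equilibrium, the benefit split depends on the relative slopes, which at a point are proportional to the elasticities.
Buyer share = εs/(εs + |εd|) = 1.1/(1.1 + 1.8) = 11/29; seller share = |εd|/(εs + |εd|) = 18/29.

Consumer share = 11/29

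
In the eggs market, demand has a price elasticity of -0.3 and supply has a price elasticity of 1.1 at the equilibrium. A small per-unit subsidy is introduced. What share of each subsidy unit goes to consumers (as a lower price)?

Consumer share = 11/14

For a small subsidy around the equilibrium, the benefit split depends on the relative slopes, which at a point are proportional to the elasticities.
Buyer share = εs/(εs + |εd|) = 1.1/(1.1 + 0.3) = 11/14; seller share = |εd|/(εs + |εd|) = 3/14.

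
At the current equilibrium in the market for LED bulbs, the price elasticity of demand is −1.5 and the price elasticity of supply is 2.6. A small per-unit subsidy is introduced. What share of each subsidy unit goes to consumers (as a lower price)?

Consumer share = 26/41

For a small subsidy around the equilibrium, the benefit split depends on the relative slopes, which at a point are proportional to the elasticities.
Buyer share = εs/(εs + |εd|) = 2.6/(2.6 + 1.5) = 26/41; seller share = |εd|/(εs + |εd|) = 15/41.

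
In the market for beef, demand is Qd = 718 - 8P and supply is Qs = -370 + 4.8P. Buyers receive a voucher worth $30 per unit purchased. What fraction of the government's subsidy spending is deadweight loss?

Pre-subsidy: 718 - 8P = -370 + 4.8P gives P* = 85, Q* = 38.
With the rebate, buyers effectively pay Pb = Ps − 30, where Ps is the price sellers receive.
Demand in terms of Ps becomes Qd = 718 − 8(Ps − 30) = 958 - 8Ps. Setting this equal to supply: 958 - 8Ps = -370 + 4.8Ps, so Ps = 103.75.
Buyers pay Pb = 103.75 − 30 = 73.75; Q' = -370 + 4.8·103.75 = 128.
ΔCS = ½(38 + 128)(85 − 73.75) = 933.75; ΔPS = ½(38 + 128)(103.75 − 85) = 1556.25.
Government spending = 30 × 128 = 3840.
DWL = ½ × 30 × (128 − 38) = 1350; fraction = 1350 / 3840 = 0.3515625.

DWL / government spending = 0.3515625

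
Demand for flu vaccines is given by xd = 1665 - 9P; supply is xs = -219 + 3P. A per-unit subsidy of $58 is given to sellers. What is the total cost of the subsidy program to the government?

Pre-subsidy: 1665 - 9P = -219 + 3P gives P* = 157, x* = 252.
With the subsidy, sellers receive Ps = Pb + 58 for each unit, where Pb is the price buyers pay.
Supply in terms of Pb becomes xs = -219 + 3(Pb + 58) = -45 + 3Pb. Setting this equal to demand: 1665 - 9Pb = -45 + 3Pb, so Pb = 142.5.
Sellers receive Ps = 142.5 + 58 = 200.5; x' = 1665 − 9·142.5 = 382.5.
Government outlay = subsidy × quantity = 58 × 382.5 = 22185.

Government cost = $22185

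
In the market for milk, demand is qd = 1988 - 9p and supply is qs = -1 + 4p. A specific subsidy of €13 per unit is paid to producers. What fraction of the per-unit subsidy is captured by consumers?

Consumer share = 4/13

Pre-subsidy: 1988 - 9p = -1 + 4p gives p* = 153, q* = 611.
With the subsidy, sellers receive ps = pb + 13 for each unit, where pb is the price buyers pay.
Supply in terms of pb becomes qs = -1 + 4(pb + 13) = 51 + 4pb. Setting this equal to demand: 1988 - 9pb = 51 + 4pb, so pb = 149.
Sellers receive ps = 149 + 13 = 162; q' = 1988 − 9·149 = 647.
Buyers' price falls by p* − pb = 153 − 149 = 4; sellers' price rises by ps − p* = 162 − 153 = 9.
So consumers capture 4/13 = 4/13 of each unit of subsidy.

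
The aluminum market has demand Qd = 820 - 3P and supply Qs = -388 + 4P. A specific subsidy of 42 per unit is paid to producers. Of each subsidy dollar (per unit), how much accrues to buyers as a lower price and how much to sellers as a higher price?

Buyers gain 24 per unit; sellers gain 18 per unit

Pre-subsidy: 820 - 3P = -388 + 4P gives P* = 1208/7, Q* = 2116/7.
With the subsidy, sellers receive Ps = Pb + 42 for each unit, where Pb is the price buyers pay.
Supply in terms of Pb becomes Qs = -388 + 4(Pb + 42) = -220 + 4Pb. Setting this equal to demand: 820 - 3Pb = -220 + 4Pb, so Pb = 1040/7.
Sellers receive Ps = 1040/7 + 42 = 1334/7; Q' = 820 − 3·(1040/7) = 2620/7.
Buyers' price falls by P* − Pb = 1208/7 − 1040/7 = 24; sellers' price rises by Ps − P* = 1334/7 − 1208/7 = 18.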